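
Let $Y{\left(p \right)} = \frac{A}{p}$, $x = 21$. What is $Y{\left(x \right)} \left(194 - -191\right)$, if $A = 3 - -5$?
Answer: $\frac{440}{3} \approx 146.67$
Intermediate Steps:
$A = 8$ ($A = 3 + 5 = 8$)
$Y{\left(p \right)} = \frac{8}{p}$
$Y{\left(x \right)} \left(194 - -191\right) = \frac{8}{21} \left(194 - -191\right) = 8 \cdot \frac{1}{21} \left(194 + 191\right) = \frac{8}{21} \cdot 385 = \frac{440}{3}$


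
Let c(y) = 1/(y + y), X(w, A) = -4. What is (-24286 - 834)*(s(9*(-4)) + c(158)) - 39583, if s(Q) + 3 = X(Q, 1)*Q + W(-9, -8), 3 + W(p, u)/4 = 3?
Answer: -282945017/79 ≈ -3.5816e+6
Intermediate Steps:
W(p, u) = 0 (W(p, u) = -12 + 4*3 = -12 + 12 = 0)
c(y) = 1/(2*y)
s(Q) = -3 - 4*Q (s(Q) = -3 + (-4*Q + 0) = -3 - 4*Q)
(-24286 - 834)*(s(9*(-4)) + c(158)) - 39583 = (-24286 - 834)*((-3 - 36*(-4)) + (1/2)/158) - 39583 = -25120*((-3 - 4*(-36)) + (1/2)*(1/158)) - 39583 = -25120*((-3 + 144) + 1/316) - 39583 = -25120*(141 + 1/316) - 39583 = -25120*44557/316 - 39583 = -279817960/79 - 39583 = -282945017/79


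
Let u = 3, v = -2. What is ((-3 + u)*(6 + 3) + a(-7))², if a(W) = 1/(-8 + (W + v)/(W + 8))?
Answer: 1/289 ≈ 0.0034602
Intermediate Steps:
a(W) = 1/(-8 + (-2 + W)/(8 + W)) (a(W) = 1/(-8 + (W - 2)/(W + 8)) = 1/(-8 + (-2 + W)/(8 + W)))
((-3 + u)*(6 + 3) + a(-7))² = ((-3 + 3)*(6 + 3) + (-8 - 1*(-7))/(66 + 7*(-7)))² = (0*9 + (-8 + 7)/(66 - 49))² = (0 - 1/17)² = (-1/17)² = 1/289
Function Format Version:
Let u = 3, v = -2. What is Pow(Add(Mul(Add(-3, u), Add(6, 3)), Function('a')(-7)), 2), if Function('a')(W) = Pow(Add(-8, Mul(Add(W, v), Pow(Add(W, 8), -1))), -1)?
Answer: Rational(1, 289) ≈ 0.0034602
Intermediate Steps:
Function('a')(W) = Pow(Add(-8, Mul(Pow(Add(8, W), -1), Add(-2, W))), -1) (Function('a')(W) = Pow(Add(-8, Mul(Add(W, -2), Pow(Add(W, 8), -1))), -1) = Pow(Add(-8, Mul(Add(-2, W), Pow(Add(8, W), -1))), -1) = Pow(Add(-8, Mul(Pow(Add(8, W), -1), Add(-2, W))), -1))
Pow(Add(Mul(Add(-3, u), Add(6, 3)), Function('a')(-7)), 2) = Pow(Add(Mul(Add(-3, 3), Add(6, 3)), Mul(Pow(Add(66, Mul(7, -7)), -1), Add(-8, Mul(-1, -7)))), 2) = Pow(Add(Mul(0, 9), Mul(Pow(Add(66, -49), -1), Add(-8, 7))), 2) = Pow(Add(0, Mul(Pow(17, -1), -1)), 2) = Pow(Add(0, Mul(Rational(1, 17), -1)), 2) = Pow(Add(0, Rational(-1, 17)), 2) = Pow(Rational(-1, 17), 2) = Rational(1, 289)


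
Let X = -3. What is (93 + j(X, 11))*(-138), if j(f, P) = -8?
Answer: -11730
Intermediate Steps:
(93 + j(X, 11))*(-138) = (93 - 8)*(-138) = 85*(-138) = -11730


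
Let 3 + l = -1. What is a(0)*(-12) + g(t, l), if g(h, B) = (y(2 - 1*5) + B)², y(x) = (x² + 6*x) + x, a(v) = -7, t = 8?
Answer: 340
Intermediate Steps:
y(x) = x² + 7*x
l = -4 (l = -3 - 1 = -4)
g(h, B) = (-12 + B)² (g(h, B) = ((2 - 1*5)*(7 + (2 - 1*5)) + B)² = ((2 - 5)*(7 + (2 - 5)) + B)² = (-3*(7 - 3) + B)² = (-3*4 + B)² = (-12 + B)²)
a(0)*(-12) + g(t, l) = -7*(-12) + (-12 - 4)² = 84 + (-16)² = 84 + 256 = 340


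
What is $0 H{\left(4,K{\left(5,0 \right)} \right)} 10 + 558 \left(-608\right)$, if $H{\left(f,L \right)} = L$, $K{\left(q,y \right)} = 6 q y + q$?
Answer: $-339264$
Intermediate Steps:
$K{\left(q,y \right)} = q + 6 q y$ ($K{\left(q,y \right)} = 6 q y + q = q + 6 q y$)
$0 H{\left(4,K{\left(5,0 \right)} \right)} 10 + 558 \left(-608\right) = 0 \cdot 5 \left(1 + 6 \cdot 0\right) 10 + 558 \left(-608\right) = 0 \cdot 5 \left(1 + 0\right) 10 - 339264 = 0 \cdot 5 \cdot 1 \cdot 10 - 339264 = 0 \cdot 5 \cdot 10 - 339264 = 0 \cdot 10 - 339264 = 0 - 339264 = -339264$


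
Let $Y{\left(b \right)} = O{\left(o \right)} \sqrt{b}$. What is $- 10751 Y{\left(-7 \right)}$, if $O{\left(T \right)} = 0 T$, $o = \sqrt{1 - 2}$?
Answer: $0$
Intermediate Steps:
$o = i$ ($o = \sqrt{-1} = i \approx 1.0 i$)
$O{\left(T \right)} = 0$
$Y{\left(b \right)} = 0$ ($Y{\left(b \right)} = 0 \sqrt{b} = 0$)
$- 10751 Y{\left(-7 \right)} = \left(-10751\right) 0 = 0$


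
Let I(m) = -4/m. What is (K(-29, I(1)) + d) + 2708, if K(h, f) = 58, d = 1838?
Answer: 4604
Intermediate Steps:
(K(-29, I(1)) + d) + 2708 = (58 + 1838) + 2708 = 1896 + 2708 = 4604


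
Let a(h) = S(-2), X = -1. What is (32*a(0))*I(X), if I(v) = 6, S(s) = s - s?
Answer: 0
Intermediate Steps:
S(s) = 0
a(h) = 0
(32*a(0))*I(X) = (32*0)*6 = 0*6 = 0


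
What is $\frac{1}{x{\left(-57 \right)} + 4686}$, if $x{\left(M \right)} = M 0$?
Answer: $\frac{1}{4686} \approx 0.0002134$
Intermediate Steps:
$x{\left(M \right)} = 0$
$\frac{1}{x{\left(-57 \right)} + 4686} = \frac{1}{0 + 4686} = \frac{1}{4686}$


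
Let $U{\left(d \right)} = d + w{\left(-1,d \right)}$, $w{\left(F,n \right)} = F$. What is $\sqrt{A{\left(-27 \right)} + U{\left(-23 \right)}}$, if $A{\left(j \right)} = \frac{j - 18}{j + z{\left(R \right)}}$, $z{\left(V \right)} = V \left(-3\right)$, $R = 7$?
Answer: $\frac{3 i \sqrt{41}}{4} \approx 4.8023 i$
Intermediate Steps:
$z{\left(V \right)} = - 3 V$
$U{\left(d \right)} = -1 + d$ ($U{\left(d \right)} = d - 1 = -1 + d$)
$A{\left(j \right)} = \frac{-18 + j}{-21 + j}$ ($A{\left(j \right)} = \frac{j - 18}{j - 21} = \frac{-18 + j}{j - 21} = \frac{-18 + j}{-21 + j}$)
$\sqrt{A{\left(-27 \right)} + U{\left(-23 \right)}} = \sqrt{\frac{-18 - 27}{-21 - 27} - 24} = \sqrt{\frac{1}{-48} \left(-45\right) - 24} = \sqrt{\left(- \frac{1}{48}\right) \left(-45\right) - 24} = \sqrt{\frac{15}{16} - 24} = \sqrt{- \frac{369}{16}} = \frac{3 i \sqrt{41}}{4}$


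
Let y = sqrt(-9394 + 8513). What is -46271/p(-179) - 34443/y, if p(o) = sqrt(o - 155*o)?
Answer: -46271*sqrt(27566)/27566 + 34443*I*sqrt(881)/881 ≈ -278.69 + 1160.4*I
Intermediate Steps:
p(o) = sqrt(154)*sqrt(-o) (p(o) = sqrt(-154*o) = sqrt(154)*sqrt(-o))
y = I*sqrt(881) (y = sqrt(-881) = I*sqrt(881) ≈ 29.682*I)
-46271/p(-179) - 34443/y = -46271*sqrt(27566)/27566 - 34443*(-I*sqrt(881)/881) = -46271*sqrt(27566)/27566 - (-34443)*I*sqrt(881)/881 = -46271*sqrt(27566)/27566 + 34443*I*sqrt(881)/881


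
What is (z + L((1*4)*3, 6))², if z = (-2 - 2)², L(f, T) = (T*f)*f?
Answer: 774400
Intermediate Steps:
L(f, T) = T*f²
z = 16 (z = (-4)² = 16)
(z + L((1*4)*3, 6))² = (16 + 6*((1*4)*3)²)² = (16 + 6*(4*3)²)² = (16 + 6*12²)² = (16 + 6*144)² = (16 + 864)² = 880² = 774400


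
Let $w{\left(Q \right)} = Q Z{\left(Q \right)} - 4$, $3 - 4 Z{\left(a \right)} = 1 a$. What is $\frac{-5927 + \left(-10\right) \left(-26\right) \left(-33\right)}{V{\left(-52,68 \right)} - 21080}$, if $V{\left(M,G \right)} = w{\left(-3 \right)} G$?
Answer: $\frac{14507}{21658} \approx 0.66982$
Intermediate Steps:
$Z{\left(a \right)} = \frac{3}{4} - \frac{a}{4}$ ($Z{\left(a \right)} = \frac{3}{4} - \frac{1 a}{4} = \frac{3}{4} - \frac{a}{4}$)
$w{\left(Q \right)} = -4 + Q \left(\frac{3}{4} - \frac{Q}{4}\right)$ ($w{\left(Q \right)} = Q \left(\frac{3}{4} - \frac{Q}{4}\right) - 4 = -4 + Q \left(\frac{3}{4} - \frac{Q}{4}\right)$)
$V{\left(M,G \right)} = - \frac{17 G}{2}$ ($V{\left(M,G \right)} = \left(-4 - - \frac{3 \left(-3 - 3\right)}{4}\right) G = \left(-4 - \left(- \frac{3}{4}\right) \left(-6\right)\right) G = \left(-4 - \frac{9}{2}\right) G = - \frac{17 G}{2}$)
$\frac{-5927 + \left(-10\right) \left(-26\right) \left(-33\right)}{V{\left(-52,68 \right)} - 21080} = \frac{-5927 + \left(-10\right) \left(-26\right) \left(-33\right)}{\left(- \frac{17}{2}\right) 68 - 21080} = \frac{-5927 + 260 \left(-33\right)}{-578 - 21080} = \frac{-5927 - 8580}{-21658} = \left(-14507\right) \left(- \frac{1}{21658}\right) = \frac{14507}{21658}$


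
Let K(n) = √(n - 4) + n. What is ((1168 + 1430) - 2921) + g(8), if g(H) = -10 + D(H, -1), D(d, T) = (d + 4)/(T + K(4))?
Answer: -329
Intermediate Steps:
K(n) = n + √(-4 + n) (K(n) = √(-4 + n) + n = n + √(-4 + n))
D(d, T) = (4 + d)/(4 + T) (D(d, T) = (d + 4)/(T + (4 + √(-4 + 4))) = (4 + d)/(T + (4 + √0)) = (4 + d)/(T + (4 + 0)) = (4 + d)/(T + 4) = (4 + d)/(4 + T))
g(H) = -26/3 + H/3 (g(H) = -10 + (4 + H)/(4 - 1) = -10 + (4 + H)/3 = -10 + (4/3 + H/3) = -26/3 + H/3)
((1168 + 1430) - 2921) + g(8) = ((1168 + 1430) - 2921) + (-26/3 + (⅓)*8) = (2598 - 2921) + (-26/3 + 8/3) = -323 - 6 = -329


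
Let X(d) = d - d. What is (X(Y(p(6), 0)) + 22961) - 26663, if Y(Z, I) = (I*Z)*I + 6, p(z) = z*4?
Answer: -3702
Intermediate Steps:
p(z) = 4*z
Y(Z, I) = 6 + Z*I² (Y(Z, I) = Z*I² + 6 = 6 + Z*I²)
X(d) = 0
(X(Y(p(6), 0)) + 22961) - 26663 = (0 + 22961) - 26663 = 22961 - 26663 = -3702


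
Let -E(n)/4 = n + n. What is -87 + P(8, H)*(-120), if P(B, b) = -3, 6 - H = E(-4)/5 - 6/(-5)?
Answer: 273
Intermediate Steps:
E(n) = -8*n (E(n) = -4*(n + n) = -8*n)
H = -8/5 (H = 6 - (-8*(-4)/5 - 6/(-5)) = 6 - (32*(⅕) - 6*(-⅕)) = 6 - (32/5 + 6/5) = 6 - 1*38/5 = 6 - 38/5 = -8/5 ≈ -1.6000)
-87 + P(8, H)*(-120) = -87 - 3*(-120) = -87 + 360 = 273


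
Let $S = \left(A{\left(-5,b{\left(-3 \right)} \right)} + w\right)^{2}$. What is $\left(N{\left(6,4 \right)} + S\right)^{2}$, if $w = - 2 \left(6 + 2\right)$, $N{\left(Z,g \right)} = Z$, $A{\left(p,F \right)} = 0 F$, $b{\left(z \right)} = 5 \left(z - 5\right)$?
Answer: $68644$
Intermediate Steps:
$b{\left(z \right)} = -25 + 5 z$ ($b{\left(z \right)} = 5 \left(-5 + z\right) = -25 + 5 z$)
$A{\left(p,F \right)} = 0$
$w = -16$ ($w = \left(-2\right) 8 = -16$)
$S = 256$ ($S = \left(0 - 16\right)^{2} = \left(-16\right)^{2} = 256$)
$\left(N{\left(6,4 \right)} + S\right)^{2} = \left(6 + 256\right)^{2} = 262^{2} = 68644$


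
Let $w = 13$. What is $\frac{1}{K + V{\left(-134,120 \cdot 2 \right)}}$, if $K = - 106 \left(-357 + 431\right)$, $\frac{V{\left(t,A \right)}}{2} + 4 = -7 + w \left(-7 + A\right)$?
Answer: $- \frac{1}{1808} \approx -0.0005531$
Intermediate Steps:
$V{\left(t,A \right)} = -204 + 26 A$ ($V{\left(t,A \right)} = -8 + 2 \left(-7 + 13 \left(-7 + A\right)\right) = -8 + 2 \left(-7 + \left(-91 + 13 A\right)\right) = -8 + 2 \left(-98 + 13 A\right) = -8 + \left(-196 + 26 A\right) = -204 + 26 A$)
$K = -7844$ ($K = \left(-106\right) 74 = -7844$)
$\frac{1}{K + V{\left(-134,120 \cdot 2 \right)}} = \frac{1}{-7844 - \left(204 - 26 \cdot 120 \cdot 2\right)} = \frac{1}{-7844 + \left(-204 + 26 \cdot 240\right)} = \frac{1}{-7844 + \left(-204 + 6240\right)} = \frac{1}{-7844 + 6036} = \frac{1}{-1808} = - \frac{1}{1808}$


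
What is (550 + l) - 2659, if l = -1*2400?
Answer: -4509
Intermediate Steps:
l = -2400
(550 + l) - 2659 = (550 - 2400) - 2659 = -1850 - 2659 = -4509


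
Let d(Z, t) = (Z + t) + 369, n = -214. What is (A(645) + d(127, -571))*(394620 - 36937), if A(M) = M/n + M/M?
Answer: -5894973523/214 ≈ -2.7547e+7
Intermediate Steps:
A(M) = 1 - M/214 (A(M) = M/(-214) + M/M = M*(-1/214) + 1 = -M/214 + 1 = 1 - M/214)
d(Z, t) = 369 + Z + t
(A(645) + d(127, -571))*(394620 - 36937) = ((1 - 1/214*645) + (369 + 127 - 571))*(394620 - 36937) = ((1 - 645/214) - 75)*357683 = (-431/214 - 75)*357683 = -16481/214*357683 = -5894973523/214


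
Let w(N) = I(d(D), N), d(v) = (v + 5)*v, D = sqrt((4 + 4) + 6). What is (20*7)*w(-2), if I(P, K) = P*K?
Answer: -3920 - 1400*sqrt(14) ≈ -9158.3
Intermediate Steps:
D = sqrt(14) (D = sqrt(8 + 6) = sqrt(14) ≈ 3.7417)
d(v) = v*(5 + v) (d(v) = (5 + v)*v = v*(5 + v))
I(P, K) = K*P
w(N) = N*sqrt(14)*(5 + sqrt(14)) (w(N) = N*(sqrt(14)*(5 + sqrt(14))) = N*sqrt(14)*(5 + sqrt(14)))
(20*7)*w(-2) = (20*7)*(-2*(14 + 5*sqrt(14))) = 140*(-28 - 10*sqrt(14)) = -3920 - 1400*sqrt(14)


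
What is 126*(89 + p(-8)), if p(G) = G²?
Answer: 19278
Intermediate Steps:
126*(89 + p(-8)) = 126*(89 + (-8)²) = 126*(89 + 64) = 126*153 = 19278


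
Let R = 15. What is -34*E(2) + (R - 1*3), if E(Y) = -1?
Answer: 46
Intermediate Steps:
-34*E(2) + (R - 1*3) = -34*(-1) + (15 - 1*3) = 34 + (15 - 3) = 34 + 12 = 46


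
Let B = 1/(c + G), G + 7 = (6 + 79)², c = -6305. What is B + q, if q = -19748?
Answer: -18029923/913 ≈ -19748.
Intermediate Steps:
G = 7218 (G = -7 + (6 + 79)² = -7 + 85² = -7 + 7225 = 7218)
B = 1/913 (B = 1/(-6305 + 7218) = 1/913 ≈ 0.0010953)
B + q = 1/913 - 19748 = -18029923/913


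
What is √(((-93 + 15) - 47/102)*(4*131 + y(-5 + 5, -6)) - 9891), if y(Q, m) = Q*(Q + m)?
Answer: I*√132662577/51 ≈ 225.84*I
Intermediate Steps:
√(((-93 + 15) - 47/102)*(4*131 + y(-5 + 5, -6)) - 9891) = √(((-93 + 15) - 47/102)*(4*131 + (-5 + 5)*((-5 + 5) - 6)) - 9891) = √((-78 - 47*1/102)*(524 + 0*(0 - 6)) - 9891) = √((-78 - 47/102)*(524 + 0*(-6)) - 9891) = √(-8003*(524 + 0)/102 - 9891) = √(-8003/102*524 - 9891) = √(-2096786/51 - 9891) = √(-2601227/51) = I*√132662577/51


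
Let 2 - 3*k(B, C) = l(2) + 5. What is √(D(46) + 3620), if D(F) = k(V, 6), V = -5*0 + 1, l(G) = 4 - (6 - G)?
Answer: √3619 ≈ 60.158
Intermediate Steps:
l(G) = -2 + G (l(G) = 4 + (-6 + G) = -2 + G)
V = 1 (V = 0 + 1 = 1)
k(B, C) = -1 (k(B, C) = ⅔ - ((-2 + 2) + 5)/3 = ⅔ - (0 + 5)/3 = ⅔ - ⅓*5 = ⅔ - 5/3 = -1)
D(F) = -1
√(D(46) + 3620) = √(-1 + 3620) = √3619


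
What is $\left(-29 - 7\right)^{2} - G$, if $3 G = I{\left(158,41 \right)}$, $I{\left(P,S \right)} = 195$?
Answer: $1231$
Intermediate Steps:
$G = 65$ ($G = \frac{1}{3} \cdot 195 = 65$)
$\left(-29 - 7\right)^{2} - G = \left(-29 - 7\right)^{2} - 65 = \left(-36\right)^{2} - 65 = 1296 - 65 = 1231$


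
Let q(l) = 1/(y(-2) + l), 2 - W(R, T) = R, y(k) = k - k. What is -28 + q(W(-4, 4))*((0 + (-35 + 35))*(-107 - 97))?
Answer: -28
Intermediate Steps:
y(k) = 0
W(R, T) = 2 - R
q(l) = 1/l (q(l) = 1/(0 + l) = 1/l)
-28 + q(W(-4, 4))*((0 + (-35 + 35))*(-107 - 97)) = -28 + ((0 + (-35 + 35))*(-107 - 97))/(2 - 1*(-4)) = -28 + ((0 + 0)*(-204))/(2 + 4) = -28 + (0*(-204))/6 = -28 + (1/6)*0 = -28 + 0 = -28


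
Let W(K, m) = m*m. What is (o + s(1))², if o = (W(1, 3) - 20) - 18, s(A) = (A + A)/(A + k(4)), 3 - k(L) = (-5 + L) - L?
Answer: 67081/81 ≈ 828.16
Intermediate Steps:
W(K, m) = m²
k(L) = 8 (k(L) = 3 - ((-5 + L) - L) = 3 - 1*(-5) = 3 + 5 = 8)
s(A) = 2*A/(8 + A) (s(A) = (A + A)/(A + 8) = (2*A)/(8 + A) = 2*A/(8 + A))
o = -29 (o = (3² - 20) - 18 = (9 - 20) - 18 = -11 - 18 = -29)
(o + s(1))² = (-29 + 2*1/(8 + 1))² = (-29 + 2*1/9)² = (-29 + 2*1*(⅑))² = (-29 + 2/9)² = (-259/9)² = 67081/81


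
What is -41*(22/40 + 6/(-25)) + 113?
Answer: 10029/100 ≈ 100.29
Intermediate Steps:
-41*(22/40 + 6/(-25)) + 113 = -41*(22*(1/40) + 6*(-1/25)) + 113 = -41*(11/20 - 6/25) + 113 = -41*31/100 + 113 = -1271/100 + 113 = 10029/100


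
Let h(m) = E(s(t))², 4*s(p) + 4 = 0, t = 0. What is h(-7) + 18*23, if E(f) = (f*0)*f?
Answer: 414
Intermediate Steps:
s(p) = -1 (s(p) = -1 + (¼)*0 = -1 + 0 = -1)
E(f) = 0 (E(f) = 0*f = 0)
h(m) = 0 (h(m) = 0² = 0)
h(-7) + 18*23 = 0 + 18*23 = 0 + 414 = 414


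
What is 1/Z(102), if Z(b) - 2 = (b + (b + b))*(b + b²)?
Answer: 1/3214838 ≈ 3.1106e-7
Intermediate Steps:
Z(b) = 2 + 3*b*(b + b²) (Z(b) = 2 + (b + (b + b))*(b + b²) = 2 + (b + 2*b)*(b + b²) = 2 + (3*b)*(b + b²) = 2 + 3*b*(b + b²))
1/Z(102) = 1/(2 + 3*102² + 3*102³) = 1/(2 + 3*10404 + 3*1061208) = 1/(2 + 31212 + 3183624) = 1/3214838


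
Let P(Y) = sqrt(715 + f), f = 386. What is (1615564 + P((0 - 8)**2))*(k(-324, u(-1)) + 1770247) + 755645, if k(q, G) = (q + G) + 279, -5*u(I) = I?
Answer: 14299378513429/5 + 8851011*sqrt(1101)/5 ≈ 2.8599e+12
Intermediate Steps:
u(I) = -I/5
k(q, G) = 279 + G + q (k(q, G) = (G + q) + 279 = 279 + G + q)
P(Y) = sqrt(1101) (P(Y) = sqrt(715 + 386) = sqrt(1101))
(1615564 + P((0 - 8)**2))*(k(-324, u(-1)) + 1770247) + 755645 = (1615564 + sqrt(1101))*((279 - 1/5*(-1) - 324) + 1770247) + 755645 = (1615564 + sqrt(1101))*((279 + 1/5 - 324) + 1770247) + 755645 = (1615564 + sqrt(1101))*(-224/5 + 1770247) + 755645 = (1615564 + sqrt(1101))*(8851011/5) + 755645 = (14299374735204/5 + 8851011*sqrt(1101)/5) + 755645 = 14299378513429/5 + 8851011*sqrt(1101)/5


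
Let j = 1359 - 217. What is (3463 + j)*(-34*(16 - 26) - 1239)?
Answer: -4139895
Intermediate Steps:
j = 1142
(3463 + j)*(-34*(16 - 26) - 1239) = (3463 + 1142)*(-34*(16 - 26) - 1239) = 4605*(-34*(-10) - 1239) = 4605*(340 - 1239) = 4605*(-899) = -4139895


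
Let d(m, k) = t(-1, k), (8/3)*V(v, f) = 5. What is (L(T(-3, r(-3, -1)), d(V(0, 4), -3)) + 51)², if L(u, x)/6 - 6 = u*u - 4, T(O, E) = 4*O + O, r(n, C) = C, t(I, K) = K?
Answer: 1996569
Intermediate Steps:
V(v, f) = 15/8 (V(v, f) = (3/8)*5 = 15/8)
d(m, k) = k
T(O, E) = 5*O
L(u, x) = 12 + 6*u² (L(u, x) = 36 + 6*(u*u - 4) = 36 + 6*(u² - 4) = 36 + 6*(-4 + u²) = 36 + (-24 + 6*u²) = 12 + 6*u²)
(L(T(-3, r(-3, -1)), d(V(0, 4), -3)) + 51)² = ((12 + 6*(5*(-3))²) + 51)² = ((12 + 6*(-15)²) + 51)² = ((12 + 6*225) + 51)² = ((12 + 1350) + 51)² = (1362 + 51)² = 1413² = 1996569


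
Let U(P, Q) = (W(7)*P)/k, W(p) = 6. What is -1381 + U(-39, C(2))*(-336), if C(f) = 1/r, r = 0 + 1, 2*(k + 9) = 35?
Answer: 133771/17 ≈ 7868.9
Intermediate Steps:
k = 17/2 (k = -9 + (½)*35 = -9 + 35/2 = 17/2 ≈ 8.5000)
r = 1
C(f) = 1 (C(f) = 1/1 = 1)
U(P, Q) = 12*P/17 (U(P, Q) = (6*P)/(17/2) = (6*P)*(2/17) = 12*P/17)
-1381 + U(-39, C(2))*(-336) = -1381 + ((12/17)*(-39))*(-336) = -1381 - 468/17*(-336) = -1381 + 157248/17 = 133771/17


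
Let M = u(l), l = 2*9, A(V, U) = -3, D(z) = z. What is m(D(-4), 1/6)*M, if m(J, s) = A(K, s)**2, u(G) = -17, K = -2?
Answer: -153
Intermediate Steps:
l = 18
m(J, s) = 9 (m(J, s) = (-3)**2 = 9)
M = -17
m(D(-4), 1/6)*M = 9*(-17) = -153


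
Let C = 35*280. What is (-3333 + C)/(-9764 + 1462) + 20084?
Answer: 166730901/8302 ≈ 20083.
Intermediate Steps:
C = 9800
(-3333 + C)/(-9764 + 1462) + 20084 = (-3333 + 9800)/(-9764 + 1462) + 20084 = 6467/(-8302) + 20084 = 6467*(-1/8302) + 20084 = -6467/8302 + 20084 = 166730901/8302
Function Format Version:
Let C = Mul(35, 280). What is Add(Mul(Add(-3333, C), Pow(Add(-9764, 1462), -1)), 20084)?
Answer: Rational(166730901, 8302) ≈ 20083.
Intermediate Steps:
C = 9800
Add(Mul(Add(-3333, C), Pow(Add(-9764, 1462), -1)), 20084) = Add(Mul(Add(-3333, 9800), Pow(Add(-9764, 1462), -1)), 20084) = Add(Mul(6467, Pow(-8302, -1)), 20084) = Add(Mul(6467, Rational(-1, 8302)), 20084) = Add(Rational(-6467, 8302), 20084) = Rational(166730901, 8302)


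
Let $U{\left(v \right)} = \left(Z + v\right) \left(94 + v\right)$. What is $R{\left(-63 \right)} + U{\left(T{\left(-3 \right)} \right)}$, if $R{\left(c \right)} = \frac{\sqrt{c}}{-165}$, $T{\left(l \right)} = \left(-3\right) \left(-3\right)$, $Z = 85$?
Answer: $9682 - \frac{i \sqrt{7}}{55} \approx 9682.0 - 0.048105 i$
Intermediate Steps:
$T{\left(l \right)} = 9$
$U{\left(v \right)} = \left(85 + v\right) \left(94 + v\right)$
$R{\left(c \right)} = - \frac{\sqrt{c}}{165}$
$R{\left(-63 \right)} + U{\left(T{\left(-3 \right)} \right)} = - \frac{\sqrt{-63}}{165} + \left(7990 + 9^{2} + 179 \cdot 9\right) = - \frac{3 i \sqrt{7}}{165} + \left(7990 + 81 + 1611\right) = - \frac{i \sqrt{7}}{55} + 9682 = 9682 - \frac{i \sqrt{7}}{55}$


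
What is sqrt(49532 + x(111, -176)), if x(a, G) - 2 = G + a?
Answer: sqrt(49469) ≈ 222.42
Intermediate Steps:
x(a, G) = 2 + G + a (x(a, G) = 2 + (G + a) = 2 + G + a)
sqrt(49532 + x(111, -176)) = sqrt(49532 + (2 - 176 + 111)) = sqrt(49532 - 63) = sqrt(49469)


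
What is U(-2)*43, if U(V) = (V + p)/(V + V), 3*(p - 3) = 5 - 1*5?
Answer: -43/4 ≈ -10.750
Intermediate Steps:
p = 3 (p = 3 + (5 - 1*5)/3 = 3 + (5 - 5)/3 = 3 + (1/3)*0 = 3 + 0 = 3)
U(V) = (3 + V)/(2*V) (U(V) = (V + 3)/(V + V) = (3 + V)/((2*V)) = (3 + V)*(1/(2*V)) = (3 + V)/(2*V))
U(-2)*43 = ((1/2)*(3 - 2)/(-2))*43 = ((1/2)*(-1/2)*1)*43 = -1/4*43 = -43/4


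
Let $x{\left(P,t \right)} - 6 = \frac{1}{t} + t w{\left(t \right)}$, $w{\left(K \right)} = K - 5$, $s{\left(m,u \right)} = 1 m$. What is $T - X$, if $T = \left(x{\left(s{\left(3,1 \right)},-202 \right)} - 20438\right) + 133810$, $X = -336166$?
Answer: $\frac{99254315}{202} \approx 4.9136 \cdot 10^{5}$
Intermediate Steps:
$s{\left(m,u \right)} = m$
$w{\left(K \right)} = -5 + K$ ($w{\left(K \right)} = K - 5 = -5 + K$)
$x{\left(P,t \right)} = 6 + \frac{1}{t} + t \left(-5 + t\right)$ ($x{\left(P,t \right)} = 6 + \left(\frac{1}{t} + t \left(-5 + t\right)\right) = 6 + \frac{1}{t} + t \left(-5 + t\right)$)
$T = \frac{31348783}{202}$ ($T = \left(\frac{1 - 202 \left(6 - 202 \left(-5 - 202\right)\right)}{-202} - 20438\right) + 133810 = \left(- \frac{1 - 202 \left(6 - -41814\right)}{202} - 20438\right) + 133810 = \left(- \frac{1 - 202 \left(6 + 41814\right)}{202} - 20438\right) + 133810 = \left(- \frac{1 - 8447640}{202} - 20438\right) + 133810 = \left(\left(- \frac{1}{202}\right) \left(-8447639\right) - 20438\right) + 133810 = \left(\frac{8447639}{202} - 20438\right) + 133810 = \frac{4319163}{202} + 133810 = \frac{31348783}{202} \approx 1.5519 \cdot 10^{5}$)
$T - X = \frac{31348783}{202} - -336166 = \frac{31348783}{202} + 336166 = \frac{99254315}{202}$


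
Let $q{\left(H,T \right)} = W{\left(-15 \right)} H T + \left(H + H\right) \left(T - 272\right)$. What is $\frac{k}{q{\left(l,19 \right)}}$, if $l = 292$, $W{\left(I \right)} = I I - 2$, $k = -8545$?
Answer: $- \frac{8545}{1089452} \approx -0.0078434$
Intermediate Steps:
$W{\left(I \right)} = -2 + I^{2}$ ($W{\left(I \right)} = I^{2} - 2 = -2 + I^{2}$)
$q{\left(H,T \right)} = 2 H \left(-272 + T\right) + 223 H T$ ($q{\left(H,T \right)} = \left(-2 + \left(-15\right)^{2}\right) H T + \left(H + H\right) \left(T - 272\right) = \left(-2 + 225\right) H T + 2 H \left(-272 + T\right) = 223 H T + 2 H \left(-272 + T\right) = 2 H \left(-272 + T\right) + 223 H T$)
$\frac{k}{q{\left(l,19 \right)}} = - \frac{8545}{292 \left(-544 + 225 \cdot 19\right)} = - \frac{8545}{292 \left(-544 + 4275\right)} = - \frac{8545}{292 \cdot 3731} = - \frac{8545}{1089452}$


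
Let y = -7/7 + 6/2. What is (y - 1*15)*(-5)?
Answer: 65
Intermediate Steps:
y = 2 (y = -7*⅐ + 6*(½) = -1 + 3 = 2)
(y - 1*15)*(-5) = (2 - 1*15)*(-5) = (2 - 15)*(-5) = -13*(-5) = 65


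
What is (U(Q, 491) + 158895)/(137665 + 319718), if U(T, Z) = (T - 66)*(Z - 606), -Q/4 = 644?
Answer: 462725/457383 ≈ 1.0117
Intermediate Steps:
Q = -2576 (Q = -4*644 = -2576)
U(T, Z) = (-606 + Z)*(-66 + T) (U(T, Z) = (-66 + T)*(-606 + Z) = (-606 + Z)*(-66 + T))
(U(Q, 491) + 158895)/(137665 + 319718) = ((39996 - 606*(-2576) - 66*491 - 2576*491) + 158895)/(137665 + 319718) = ((39996 + 1561056 - 32406 - 1264816) + 158895)/457383 = (303830 + 158895)*(1/457383) = 462725*(1/457383) = 462725/457383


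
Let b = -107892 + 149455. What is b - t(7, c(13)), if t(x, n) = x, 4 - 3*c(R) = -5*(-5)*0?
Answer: 41556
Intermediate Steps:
b = 41563
c(R) = 4/3 (c(R) = 4/3 - (-5*(-5))*0/3 = 4/3 - 25*0/3 = 4/3 - ⅓*0 = 4/3 + 0 = 4/3)
b - t(7, c(13)) = 41563 - 1*7 = 41563 - 7 = 41556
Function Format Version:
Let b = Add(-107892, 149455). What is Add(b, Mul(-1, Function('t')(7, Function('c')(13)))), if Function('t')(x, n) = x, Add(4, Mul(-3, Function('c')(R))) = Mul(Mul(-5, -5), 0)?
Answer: 41556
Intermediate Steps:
b = 41563
Function('c')(R) = Rational(4, 3) (Function('c')(R) = Add(Rational(4, 3), Mul(Rational(-1, 3), Mul(Mul(-5, -5), 0))) = Add(Rational(4, 3), Mul(Rational(-1, 3), Mul(25, 0))) = Add(Rational(4, 3), Mul(Rational(-1, 3), 0)) = Add(Rational(4, 3), 0) = Rational(4, 3))
Add(b, Mul(-1, Function('t')(7, Function('c')(13)))) = Add(41563, Mul(-1, 7)) = Add(41563, -7) = 41556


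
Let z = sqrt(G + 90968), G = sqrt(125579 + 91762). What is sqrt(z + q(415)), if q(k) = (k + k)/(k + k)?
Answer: sqrt(1 + sqrt(90968 + 3*sqrt(24149))) ≈ 17.418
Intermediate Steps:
G = 3*sqrt(24149) (G = sqrt(217341) = 3*sqrt(24149) ≈ 466.20)
q(k) = 1 (q(k) = (2*k)/((2*k)) = (2*k)*(1/(2*k)) = 1)
z = sqrt(90968 + 3*sqrt(24149)) (z = sqrt(3*sqrt(24149) + 90968) = sqrt(90968 + 3*sqrt(24149)) ≈ 302.38)
sqrt(z + q(415)) = sqrt(sqrt(90968 + 3*sqrt(24149)) + 1) = sqrt(1 + sqrt(90968 + 3*sqrt(24149)))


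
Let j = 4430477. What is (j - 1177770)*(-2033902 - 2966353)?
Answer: -16264364440285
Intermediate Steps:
(j - 1177770)*(-2033902 - 2966353) = (4430477 - 1177770)*(-2033902 - 2966353) = 3252707*(-5000255) = -16264364440285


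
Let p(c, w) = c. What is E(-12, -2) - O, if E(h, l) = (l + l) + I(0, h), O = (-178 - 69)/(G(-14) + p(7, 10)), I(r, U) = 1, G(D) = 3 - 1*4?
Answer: 229/6 ≈ 38.167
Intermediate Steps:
G(D) = -1 (G(D) = 3 - 4 = -1)
O = -247/6 (O = (-178 - 69)/(-1 + 7) = -247/6 ≈ -41.167)
E(h, l) = 1 + 2*l (E(h, l) = (l + l) + 1 = 2*l + 1 = 1 + 2*l)
E(-12, -2) - O = (1 + 2*(-2)) - 1*(-247/6) = (1 - 4) + 247/6 = -3 + 247/6 = 229/6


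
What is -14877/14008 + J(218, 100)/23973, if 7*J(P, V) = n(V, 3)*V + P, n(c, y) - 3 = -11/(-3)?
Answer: -7452395509/7052089464 ≈ -1.0568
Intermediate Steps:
n(c, y) = 20/3 (n(c, y) = 3 - 11/(-3) = 3 - 11*(-⅓) = 3 + 11/3 = 20/3)
J(P, V) = P/7 + 20*V/21 (J(P, V) = (20*V/3 + P)/7 = (P + 20*V/3)/7 = P/7 + 20*V/21)
-14877/14008 + J(218, 100)/23973 = -14877/14008 + ((⅐)*218 + (20/21)*100)/23973 = -14877*1/14008 + (218/7 + 2000/21)*(1/23973) = -14877/14008 + (2654/21)*(1/23973) = -14877/14008 + 2654/503433 = -7452395509/7052089464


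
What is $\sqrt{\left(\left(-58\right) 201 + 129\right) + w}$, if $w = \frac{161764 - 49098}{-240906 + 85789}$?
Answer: $\frac{17 i \sqrt{959930851427}}{155117} \approx 107.38 i$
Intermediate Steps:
$w = - \frac{112666}{155117}$ ($w = \frac{112666}{-155117} = 112666 \left(- \frac{1}{155117}\right) = - \frac{112666}{155117} \approx -0.72633$)
$\sqrt{\left(\left(-58\right) 201 + 129\right) + w} = \sqrt{\left(\left(-58\right) 201 + 129\right) - \frac{112666}{155117}} = \sqrt{\left(-11658 + 129\right) - \frac{112666}{155117}} = \sqrt{-11529 - \frac{112666}{155117}} = \sqrt{- \frac{1788456559}{155117}} = \frac{17 i \sqrt{959930851427}}{155117}$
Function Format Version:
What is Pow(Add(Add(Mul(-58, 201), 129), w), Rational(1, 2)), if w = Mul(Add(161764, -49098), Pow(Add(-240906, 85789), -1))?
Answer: Mul(Rational(17, 155117), I, Pow(959930851427, Rational(1, 2))) ≈ Mul(107.38, I)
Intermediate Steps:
w = Rational(-112666, 155117) (w = Mul(112666, Pow(-155117, -1)) = Mul(112666, Rational(-1, 155117)) = Rational(-112666, 155117) ≈ -0.72633)
Pow(Add(Add(Mul(-58, 201), 129), w), Rational(1, 2)) = Pow(Add(Add(Mul(-58, 201), 129), Rational(-112666, 155117)), Rational(1, 2)) = Pow(Add(Add(-11658, 129), Rational(-112666, 155117)), Rational(1, 2)) = Pow(Add(-11529, Rational(-112666, 155117)), Rational(1, 2)) = Pow(Rational(-1788456559, 155117), Rational(1, 2)) = Mul(Rational(17, 155117), I, Pow(959930851427, Rational(1, 2)))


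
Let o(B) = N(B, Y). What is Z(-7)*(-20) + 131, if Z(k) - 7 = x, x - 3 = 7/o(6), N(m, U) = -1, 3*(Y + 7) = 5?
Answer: 71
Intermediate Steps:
Y = -16/3 (Y = -7 + (1/3)*5 = -7 + 5/3 = -16/3 ≈ -5.3333)
o(B) = -1
x = -4 (x = 3 + 7/(-1) = 3 + 7*(-1) = 3 - 7 = -4)
Z(k) = 3 (Z(k) = 7 - 4 = 3)
Z(-7)*(-20) + 131 = 3*(-20) + 131 = -60 + 131 = 71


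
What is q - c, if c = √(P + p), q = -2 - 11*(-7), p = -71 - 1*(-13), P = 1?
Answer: 75 - I*√57 ≈ 75.0 - 7.5498*I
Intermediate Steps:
p = -58 (p = -71 + 13 = -58)
q = 75 (q = -2 + 77 = 75)
c = I*√57 (c = √(1 - 58) = √(-57) = I*√57 ≈ 7.5498*I)
q - c = 75 - I*√57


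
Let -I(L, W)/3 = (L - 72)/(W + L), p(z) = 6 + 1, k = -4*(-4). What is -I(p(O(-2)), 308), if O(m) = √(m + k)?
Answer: -13/21 ≈ -0.61905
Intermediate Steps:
k = 16
O(m) = √(16 + m) (O(m) = √(m + 16) = √(16 + m))
p(z) = 7
I(L, W) = -3*(-72 + L)/(L + W) (I(L, W) = -3*(L - 72)/(W + L) = -3*(-72 + L)/(L + W))
-I(p(O(-2)), 308) = -3*(72 - 1*7)/(7 + 308) = -3*(72 - 7)/315 = -3*65/315 = -1*13/21 = -13/21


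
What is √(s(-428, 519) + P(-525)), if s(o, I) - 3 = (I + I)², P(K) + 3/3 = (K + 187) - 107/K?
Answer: √11875117947/105 ≈ 1037.8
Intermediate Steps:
P(K) = 186 + K - 107/K (P(K) = -1 + ((K + 187) - 107/K) = -1 + ((187 + K) - 107/K) = -1 + (187 + K - 107/K) = 186 + K - 107/K)
s(o, I) = 3 + 4*I² (s(o, I) = 3 + (I + I)² = 3 + (2*I)² = 3 + 4*I²)
√(s(-428, 519) + P(-525)) = √((3 + 4*519²) + (186 - 525 - 107/(-525))) = √((3 + 4*269361) + (186 - 525 - 107*(-1/525))) = √((3 + 1077444) + (186 - 525 + 107/525)) = √(1077447 - 177868/525) = √(565481807/525) = √11875117947/105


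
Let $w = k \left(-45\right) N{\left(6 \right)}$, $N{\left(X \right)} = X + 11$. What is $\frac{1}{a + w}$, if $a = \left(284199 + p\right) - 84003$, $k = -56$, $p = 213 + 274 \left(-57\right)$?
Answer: $\frac{1}{227631} \approx 4.3931 \cdot 10^{-6}$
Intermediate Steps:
$N{\left(X \right)} = 11 + X$
$p = -15405$ ($p = 213 - 15618 = -15405$)
$a = 184791$ ($a = \left(284199 - 15405\right) - 84003 = 268794 - 84003 = 184791$)
$w = 42840$ ($w = \left(-56\right) \left(-45\right) \left(11 + 6\right) = 2520 \cdot 17 = 42840$)
$\frac{1}{a + w} = \frac{1}{184791 + 42840} = \frac{1}{227631}$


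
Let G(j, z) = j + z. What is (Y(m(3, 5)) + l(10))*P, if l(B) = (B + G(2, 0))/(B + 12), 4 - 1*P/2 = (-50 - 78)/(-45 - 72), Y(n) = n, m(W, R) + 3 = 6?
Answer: 680/33 ≈ 20.606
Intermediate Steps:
m(W, R) = 3 (m(W, R) = -3 + 6 = 3)
P = 680/117 (P = 8 - 2*(-50 - 78)/(-45 - 72) = 8 - (-256)/(-117) = 8 - (-256)*(-1)/117 = 8 - 2*128/117 = 8 - 256/117 = 680/117 ≈ 5.8120)
l(B) = (2 + B)/(12 + B) (l(B) = (B + (2 + 0))/(B + 12) = (B + 2)/(12 + B) = (2 + B)/(12 + B))
(Y(m(3, 5)) + l(10))*P = (3 + (2 + 10)/(12 + 10))*(680/117) = (3 + 12/22)*(680/117) = (3 + (1/22)*12)*(680/117) = (3 + 6/11)*(680/117) = (39/11)*(680/117) = 680/33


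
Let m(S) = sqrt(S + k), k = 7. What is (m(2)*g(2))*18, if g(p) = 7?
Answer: 378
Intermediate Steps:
m(S) = sqrt(7 + S) (m(S) = sqrt(S + 7) = sqrt(7 + S))
(m(2)*g(2))*18 = (sqrt(7 + 2)*7)*18 = (sqrt(9)*7)*18 = (3*7)*18 = 21*18 = 378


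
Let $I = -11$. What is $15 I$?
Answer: $-165$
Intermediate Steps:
$15 I = 15 \left(-11\right) = -165$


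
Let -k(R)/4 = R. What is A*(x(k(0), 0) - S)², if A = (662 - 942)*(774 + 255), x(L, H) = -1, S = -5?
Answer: -4609920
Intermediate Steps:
k(R) = -4*R
A = -288120 (A = -280*1029 = -288120)
A*(x(k(0), 0) - S)² = -288120*(-1 - 1*(-5))² = -288120*(-1 + 5)² = -288120*4² = -288120*16 = -4609920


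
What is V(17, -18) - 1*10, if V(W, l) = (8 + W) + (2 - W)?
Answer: 0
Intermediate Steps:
V(W, l) = 10
V(17, -18) - 1*10 = 10 - 1*10 = 10 - 10 = 0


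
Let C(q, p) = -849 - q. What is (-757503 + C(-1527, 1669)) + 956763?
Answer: 199938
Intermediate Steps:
(-757503 + C(-1527, 1669)) + 956763 = (-757503 + (-849 - 1*(-1527))) + 956763 = (-757503 + (-849 + 1527)) + 956763 = (-757503 + 678) + 956763 = -756825 + 956763 = 199938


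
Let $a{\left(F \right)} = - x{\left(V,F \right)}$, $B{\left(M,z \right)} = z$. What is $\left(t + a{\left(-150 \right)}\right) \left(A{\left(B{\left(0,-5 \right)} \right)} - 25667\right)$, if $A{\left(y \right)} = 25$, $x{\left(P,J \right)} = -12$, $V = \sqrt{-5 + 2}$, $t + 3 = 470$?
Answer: $-12282518$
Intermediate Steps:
$t = 467$ ($t = -3 + 470 = 467$)
$V = i \sqrt{3}$ ($V = \sqrt{-3} = i \sqrt{3} \approx 1.732 i$)
$a{\left(F \right)} = 12$ ($a{\left(F \right)} = \left(-1\right) \left(-12\right) = 12$)
$\left(t + a{\left(-150 \right)}\right) \left(A{\left(B{\left(0,-5 \right)} \right)} - 25667\right) = \left(467 + 12\right) \left(25 - 25667\right) = 479 \left(-25642\right) = -12282518$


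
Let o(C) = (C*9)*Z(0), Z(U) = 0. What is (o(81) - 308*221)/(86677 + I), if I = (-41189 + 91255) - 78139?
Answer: -187/161 ≈ -1.1615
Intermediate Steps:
o(C) = 0 (o(C) = (C*9)*0 = (9*C)*0 = 0)
I = -28073 (I = 50066 - 78139 = -28073)
(o(81) - 308*221)/(86677 + I) = (0 - 308*221)/(86677 - 28073) = (0 - 68068)/58604 = -68068*1/58604 = -187/161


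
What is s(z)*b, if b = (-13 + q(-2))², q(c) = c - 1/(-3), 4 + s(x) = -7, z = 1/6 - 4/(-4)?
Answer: -21296/9 ≈ -2366.2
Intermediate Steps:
z = 7/6 (z = 1*(⅙) - 4*(-¼) = ⅙ + 1 = 7/6 ≈ 1.1667)
s(x) = -11 (s(x) = -4 - 7 = -11)
q(c) = ⅓ + c (q(c) = c - 1*(-⅓) = c + ⅓ = ⅓ + c)
b = 1936/9 (b = (-13 + (⅓ - 2))² = (-13 - 5/3)² = (-44/3)² = 1936/9 ≈ 215.11)
s(z)*b = -11*1936/9 = -21296/9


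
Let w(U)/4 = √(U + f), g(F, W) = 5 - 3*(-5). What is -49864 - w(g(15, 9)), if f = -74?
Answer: -49864 - 12*I*√6 ≈ -49864.0 - 29.394*I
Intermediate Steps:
g(F, W) = 20 (g(F, W) = 5 + 15 = 20)
w(U) = 4*√(-74 + U) (w(U) = 4*√(U - 74) = 4*√(-74 + U))
-49864 - w(g(15, 9)) = -49864 - 4*√(-74 + 20) = -49864 - 4*√(-54) = -49864 - 4*3*I*√6 = -49864 - 12*I*√6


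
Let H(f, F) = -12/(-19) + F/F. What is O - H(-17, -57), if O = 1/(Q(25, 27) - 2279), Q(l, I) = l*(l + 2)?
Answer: -49743/30476 ≈ -1.6322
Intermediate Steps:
Q(l, I) = l*(2 + l)
H(f, F) = 31/19 (H(f, F) = -12*(-1/19) + 1 = 12/19 + 1 = 31/19)
O = -1/1604 (O = 1/(25*(2 + 25) - 2279) = 1/(25*27 - 2279) = 1/(675 - 2279) = 1/(-1604) = -1/1604 ≈ -0.00062344)
O - H(-17, -57) = -1/1604 - 1*31/19 = -1/1604 - 31/19 = -49743/30476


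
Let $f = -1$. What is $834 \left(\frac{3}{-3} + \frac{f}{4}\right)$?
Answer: $- \frac{2085}{2} \approx -1042.5$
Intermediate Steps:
$834 \left(\frac{3}{-3} + \frac{f}{4}\right) = 834 \left(\frac{3}{-3} - \frac{1}{4}\right) = 834 \left(3 \left(- \frac{1}{3}\right) - \frac{1}{4}\right) = 834 \left(-1 - \frac{1}{4}\right) = 834 \left(- \frac{5}{4}\right) = - \frac{2085}{2}$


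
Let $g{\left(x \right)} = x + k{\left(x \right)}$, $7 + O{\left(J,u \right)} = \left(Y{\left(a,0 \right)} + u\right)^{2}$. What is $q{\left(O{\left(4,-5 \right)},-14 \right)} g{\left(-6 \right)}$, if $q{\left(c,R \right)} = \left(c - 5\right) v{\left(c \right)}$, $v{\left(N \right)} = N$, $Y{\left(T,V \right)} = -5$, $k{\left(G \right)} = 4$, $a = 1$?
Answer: $-16368$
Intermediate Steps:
$O{\left(J,u \right)} = -7 + \left(-5 + u\right)^{2}$
$q{\left(c,R \right)} = c \left(-5 + c\right)$ ($q{\left(c,R \right)} = \left(c - 5\right) c = \left(-5 + c\right) c = c \left(-5 + c\right)$)
$g{\left(x \right)} = 4 + x$ ($g{\left(x \right)} = x + 4 = 4 + x$)
$q{\left(O{\left(4,-5 \right)},-14 \right)} g{\left(-6 \right)} = \left(-7 + \left(-5 - 5\right)^{2}\right) \left(-5 - \left(7 - \left(-5 - 5\right)^{2}\right)\right) \left(4 - 6\right) = \left(-7 + \left(-10\right)^{2}\right) \left(-5 - \left(7 - \left(-10\right)^{2}\right)\right) \left(-2\right) = \left(-7 + 100\right) \left(-5 + \left(-7 + 100\right)\right) \left(-2\right) = 93 \left(-5 + 93\right) \left(-2\right) = 93 \cdot 88 \left(-2\right) = 8184 \left(-2\right) = -16368$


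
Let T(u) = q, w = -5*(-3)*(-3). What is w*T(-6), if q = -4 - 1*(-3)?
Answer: 45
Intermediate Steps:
w = -45 (w = 15*(-3) = -45)
q = -1 (q = -4 + 3 = -1)
T(u) = -1
w*T(-6) = -45*(-1) = 45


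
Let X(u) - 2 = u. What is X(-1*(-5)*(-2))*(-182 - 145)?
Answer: 2616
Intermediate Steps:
X(u) = 2 + u
X(-1*(-5)*(-2))*(-182 - 145) = (2 - 1*(-5)*(-2))*(-182 - 145) = (2 + 5*(-2))*(-327) = (2 - 10)*(-327) = -8*(-327) = 2616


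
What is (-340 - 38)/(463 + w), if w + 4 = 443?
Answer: -189/451 ≈ -0.41907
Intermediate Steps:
w = 439 (w = -4 + 443 = 439)
(-340 - 38)/(463 + w) = (-340 - 38)/(463 + 439) = -378/902 = -378*1/902 = -189/451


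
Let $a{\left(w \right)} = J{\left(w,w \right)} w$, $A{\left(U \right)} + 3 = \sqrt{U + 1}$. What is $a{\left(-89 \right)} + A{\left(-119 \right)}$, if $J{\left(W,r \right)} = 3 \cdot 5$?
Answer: $-1338 + i \sqrt{118} \approx -1338.0 + 10.863 i$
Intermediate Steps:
$J{\left(W,r \right)} = 15$
$A{\left(U \right)} = -3 + \sqrt{1 + U}$ ($A{\left(U \right)} = -3 + \sqrt{U + 1} = -3 + \sqrt{1 + U}$)
$a{\left(w \right)} = 15 w$
$a{\left(-89 \right)} + A{\left(-119 \right)} = 15 \left(-89\right) - \left(3 - \sqrt{1 - 119}\right) = -1335 - \left(3 - \sqrt{-118}\right) = -1335 - \left(3 - i \sqrt{118}\right) = -1338 + i \sqrt{118}$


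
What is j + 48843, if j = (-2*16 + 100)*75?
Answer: 53943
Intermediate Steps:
j = 5100 (j = (-32 + 100)*75 = 68*75 = 5100)
j + 48843 = 5100 + 48843 = 53943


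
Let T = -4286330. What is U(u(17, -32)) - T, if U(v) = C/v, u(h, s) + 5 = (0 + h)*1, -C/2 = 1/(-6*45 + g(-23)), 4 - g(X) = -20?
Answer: 6326623081/1476 ≈ 4.2863e+6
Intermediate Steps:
g(X) = 24 (g(X) = 4 - 1*(-20) = 4 + 20 = 24)
C = 1/123 (C = -2/(-6*45 + 24) = -2/(-270 + 24) = -2/(-246) = -2*(-1/246) = 1/123 ≈ 0.0081301)
u(h, s) = -5 + h (u(h, s) = -5 + (0 + h)*1 = -5 + h*1 = -5 + h)
U(v) = 1/(123*v)
U(u(17, -32)) - T = 1/(123*(-5 + 17)) - 1*(-4286330) = (1/123)/12 + 4286330 = (1/123)*(1/12) + 4286330 = 1/1476 + 4286330 = 6326623081/1476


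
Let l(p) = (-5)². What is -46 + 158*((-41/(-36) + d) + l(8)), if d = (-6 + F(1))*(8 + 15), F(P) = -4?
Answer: -580609/18 ≈ -32256.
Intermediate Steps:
l(p) = 25
d = -230 (d = (-6 - 4)*(8 + 15) = -10*23 = -230)
-46 + 158*((-41/(-36) + d) + l(8)) = -46 + 158*((-41/(-36) - 230) + 25) = -46 + 158*((-41*(-1/36) - 230) + 25) = -46 + 158*((41/36 - 230) + 25) = -46 + 158*(-8239/36 + 25) = -46 + 158*(-7339/36) = -46 - 579781/18 = -580609/18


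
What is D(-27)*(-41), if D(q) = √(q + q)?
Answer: -123*I*√6 ≈ -301.29*I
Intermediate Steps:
D(q) = √2*√q (D(q) = √(2*q) = √2*√q)
D(-27)*(-41) = (√2*√(-27))*(-41) = (√2*(3*I*√3))*(-41) = (3*I*√6)*(-41) = -123*I*√6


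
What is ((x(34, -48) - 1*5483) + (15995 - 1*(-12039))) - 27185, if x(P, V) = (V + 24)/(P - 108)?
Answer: -171446/37 ≈ -4633.7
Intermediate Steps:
x(P, V) = (24 + V)/(-108 + P)
((x(34, -48) - 1*5483) + (15995 - 1*(-12039))) - 27185 = (((24 - 48)/(-108 + 34) - 1*5483) + (15995 - 1*(-12039))) - 27185 = ((-24/(-74) - 5483) + (15995 + 12039)) - 27185 = ((-1/74*(-24) - 5483) + 28034) - 27185 = ((12/37 - 5483) + 28034) - 27185 = (-202859/37 + 28034) - 27185 = 834399/37 - 27185 = -171446/37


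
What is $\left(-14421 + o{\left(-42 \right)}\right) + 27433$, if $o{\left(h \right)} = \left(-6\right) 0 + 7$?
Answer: $13019$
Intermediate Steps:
$o{\left(h \right)} = 7$ ($o{\left(h \right)} = 0 + 7 = 7$)
$\left(-14421 + o{\left(-42 \right)}\right) + 27433 = \left(-14421 + 7\right) + 27433 = -14414 + 27433 = 13019$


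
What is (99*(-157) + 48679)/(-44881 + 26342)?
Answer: -33136/18539 ≈ -1.7874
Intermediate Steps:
(99*(-157) + 48679)/(-44881 + 26342) = (-15543 + 48679)/(-18539) = 33136*(-1/18539) = -33136/18539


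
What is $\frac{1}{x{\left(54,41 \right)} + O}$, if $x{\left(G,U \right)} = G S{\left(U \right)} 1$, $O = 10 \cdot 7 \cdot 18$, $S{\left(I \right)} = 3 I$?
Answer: $\frac{1}{7902} \approx 0.00012655$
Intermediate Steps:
$O = 1260$ ($O = 70 \cdot 18 = 1260$)
$x{\left(G,U \right)} = 3 G U$ ($x{\left(G,U \right)} = G 3 U 1 = 3 G U 1 = 3 G U$)
$\frac{1}{x{\left(54,41 \right)} + O} = \frac{1}{3 \cdot 54 \cdot 41 + 1260} = \frac{1}{6642 + 1260} = \frac{1}{7902}$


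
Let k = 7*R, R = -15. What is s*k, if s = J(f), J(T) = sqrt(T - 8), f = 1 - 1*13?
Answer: -210*I*sqrt(5) ≈ -469.57*I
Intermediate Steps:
f = -12 (f = 1 - 13 = -12)
J(T) = sqrt(-8 + T)
s = 2*I*sqrt(5) (s = sqrt(-8 - 12) = sqrt(-20) = 2*I*sqrt(5) ≈ 4.4721*I)
k = -105 (k = 7*(-15) = -105)
s*k = (2*I*sqrt(5))*(-105) = -210*I*sqrt(5)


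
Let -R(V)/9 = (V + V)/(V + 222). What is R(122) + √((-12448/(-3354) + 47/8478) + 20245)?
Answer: -549/86 + √50531878123118886/1579734 ≈ 135.91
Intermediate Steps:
R(V) = -18*V/(222 + V) (R(V) = -9*(V + V)/(V + 222) = -9*2*V/(222 + V) = -18*V/(222 + V))
R(122) + √((-12448/(-3354) + 47/8478) + 20245) = -18*122/(222 + 122) + √((-12448/(-3354) + 47/8478) + 20245) = -18*122/344 + √((-12448*(-1/3354) + 47*(1/8478)) + 20245) = -18*122*1/344 + √((6224/1677 + 47/8478) + 20245) = -549/86 + √(17615297/4739202 + 20245) = -549/86 + √(95962759787/4739202) = -549/86 + √50531878123118886/1579734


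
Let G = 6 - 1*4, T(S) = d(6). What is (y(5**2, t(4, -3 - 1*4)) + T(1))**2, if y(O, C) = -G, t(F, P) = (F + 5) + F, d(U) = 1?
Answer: 1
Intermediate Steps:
T(S) = 1
t(F, P) = 5 + 2*F (t(F, P) = (5 + F) + F = 5 + 2*F)
G = 2 (G = 6 - 4 = 2)
y(O, C) = -2 (y(O, C) = -1*2 = -2)
(y(5**2, t(4, -3 - 1*4)) + T(1))**2 = (-2 + 1)**2 = (-1)**2 = 1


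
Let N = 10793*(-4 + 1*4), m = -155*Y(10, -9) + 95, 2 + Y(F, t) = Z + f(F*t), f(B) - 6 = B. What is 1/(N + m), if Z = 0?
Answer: 1/13425 ≈ 7.4488e-5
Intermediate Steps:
f(B) = 6 + B
Y(F, t) = 4 + F*t (Y(F, t) = -2 + (0 + (6 + F*t)) = -2 + (6 + F*t) = 4 + F*t)
m = 13425 (m = -155*(4 + 10*(-9)) + 95 = -155*(4 - 90) + 95 = -155*(-86) + 95 = 13330 + 95 = 13425)
N = 0 (N = 10793*(-4 + 4) = 10793*0 = 0)
1/(N + m) = 1/(0 + 13425) = 1/13425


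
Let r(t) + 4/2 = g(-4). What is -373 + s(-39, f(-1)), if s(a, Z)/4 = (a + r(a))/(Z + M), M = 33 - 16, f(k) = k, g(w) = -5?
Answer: -769/2 ≈ -384.50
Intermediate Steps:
r(t) = -7 (r(t) = -2 - 5 = -7)
M = 17
s(a, Z) = 4*(-7 + a)/(17 + Z) (s(a, Z) = 4*((a - 7)/(Z + 17)) = 4*((-7 + a)/(17 + Z)) = 4*(-7 + a)/(17 + Z))
-373 + s(-39, f(-1)) = -373 + 4*(-7 - 39)/(17 - 1) = -373 + 4*(-46)/16 = -373 + 4*(1/16)*(-46) = -373 - 23/2 = -769/2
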